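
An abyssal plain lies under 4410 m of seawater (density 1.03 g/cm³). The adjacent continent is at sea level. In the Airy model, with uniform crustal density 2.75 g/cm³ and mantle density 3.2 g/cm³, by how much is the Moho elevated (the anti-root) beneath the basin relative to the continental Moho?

Equating mass per unit area of the two columns: replacing crust with seawater at the top is compensated by replacing crust with mantle at the base: d (ρ_c − ρ_w) = a (ρ_m − ρ_c).
a = d (ρ_c − ρ_w)/(ρ_m − ρ_c) = 4410 m × 1.72/0.45 = 16900 m.

16900 m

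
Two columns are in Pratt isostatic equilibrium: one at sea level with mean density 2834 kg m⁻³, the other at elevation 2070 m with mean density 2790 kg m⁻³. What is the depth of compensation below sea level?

131000 m

ρ_ref D = ρ (D + h) → D (ρ_ref − ρ) = ρ h.
D = ρ h/(ρ_ref − ρ) = 2790 × 2070 m/(2834 − 2790) = 131000 m.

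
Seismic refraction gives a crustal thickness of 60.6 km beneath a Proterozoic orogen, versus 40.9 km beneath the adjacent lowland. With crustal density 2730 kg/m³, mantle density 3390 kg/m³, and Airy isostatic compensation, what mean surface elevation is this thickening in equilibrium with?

Excess crust Δ = 60.6 km − 40.9 km = 19.7 km, split between elevation h and root r with h + r = Δ.
Airy balance ρ_c h = (ρ_m − ρ_c) r gives r = h ρ_c/(ρ_m − ρ_c), so h (1 + ρ_c/(ρ_m − ρ_c)) = Δ, i.e. h = Δ (ρ_m − ρ_c)/ρ_m.
h = 19.7 km × 660/3390 = 3.84 km.

3.84 km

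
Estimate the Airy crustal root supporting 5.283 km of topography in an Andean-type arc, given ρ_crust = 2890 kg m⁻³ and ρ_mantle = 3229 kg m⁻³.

In Airy isostatic equilibrium: the weight of the topography is balanced by the buoyancy of the root, ρ_c h = (ρ_m − ρ_c) r.
r = h · ρ_c / (ρ_m − ρ_c) = 5.283 km × 2890 / (3229 − 2890) = 45 km.

45 km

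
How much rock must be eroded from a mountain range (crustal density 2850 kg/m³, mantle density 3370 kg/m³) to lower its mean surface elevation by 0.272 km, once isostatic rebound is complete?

1.76 km

Net drop Δ = e − u = e − e ρ_c/ρ_m = e (ρ_m − ρ_c)/ρ_m.
e = Δ ρ_m/(ρ_m − ρ_c) = 0.272 km × 3370/520 = 1.76 km.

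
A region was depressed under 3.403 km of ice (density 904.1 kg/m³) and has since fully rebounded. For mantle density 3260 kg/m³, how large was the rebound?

Removing the load lets mantle flow back in; uplift u satisfies ρ_ice t = ρ_m u.
u = t ρ_ice/ρ_m = 3.403 km × 904.1/3260 = 0.944 km.

0.944 km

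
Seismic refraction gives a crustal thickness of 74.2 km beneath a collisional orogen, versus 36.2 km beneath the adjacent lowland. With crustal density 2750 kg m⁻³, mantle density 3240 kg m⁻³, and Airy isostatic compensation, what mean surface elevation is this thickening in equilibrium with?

5.75 km

Excess crust Δ = 74.2 km − 36.2 km = 38 km, split between elevation h and root r with h + r = Δ.
Airy balance ρ_c h = (ρ_m − ρ_c) r gives r = h ρ_c/(ρ_m − ρ_c), so h (1 + ρ_c/(ρ_m − ρ_c)) = Δ, i.e. h = Δ (ρ_m − ρ_c)/ρ_m.
h = 38 km × 490/3240 = 5.75 km.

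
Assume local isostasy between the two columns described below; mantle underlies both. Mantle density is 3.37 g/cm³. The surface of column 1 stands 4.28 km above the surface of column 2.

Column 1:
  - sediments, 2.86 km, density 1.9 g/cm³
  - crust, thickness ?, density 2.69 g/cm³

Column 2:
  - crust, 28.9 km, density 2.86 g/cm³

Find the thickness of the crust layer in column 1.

Take the compensation level at the base of the deeper column (depth z_c below the surface of column 1) and equate Σ ρ_i t_i down to z_c; mantle fills any gap and the z_c terms cancel.
Column 1: 2.86×1.9 + x×2.69 + (z_c − 2.86 − x)×3.37
Column 2: 4.28×0 + 28.9×2.86 + (z_c − 4.28 − 28.9)×3.37
The z_c×3.37 term appears on both sides and cancels. Collect the known terms of each column as K = Σ(ρt)_known − 3.37 × (depth of known layers): K_1 = 5.434 − 3.37×2.86 = −4.2042; K_2 = 82.654 − 3.37×(4.28 + 28.9) = −29.1626.
Balance: K_1 − x×(3.37 − 2.69) = K_2, so x = (K_1 − K_2)/(3.37 − 2.69) = 24.9584/0.68 = 36.7 km.

36.7 km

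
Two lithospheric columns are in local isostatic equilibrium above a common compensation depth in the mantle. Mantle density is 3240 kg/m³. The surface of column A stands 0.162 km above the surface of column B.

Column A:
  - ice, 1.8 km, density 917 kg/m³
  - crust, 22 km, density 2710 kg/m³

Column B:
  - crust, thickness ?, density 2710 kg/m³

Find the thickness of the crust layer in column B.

28.9 km

Take the compensation level at the base of the deeper column (depth z_c below the surface of column A) and equate Σ ρ_i t_i down to z_c; mantle fills any gap and the z_c terms cancel.
Column A: 1.8×917 + 22×2710 + (z_c − 23.8)×3240
Column B: 0.162×0 + x×2710 + (z_c − 0.162 − 0 − x)×3240
The z_c×3240 term appears on both sides and cancels. Collect the known terms of each column as K = Σ(ρt)_known − 3240 × (depth of known layers): K_A = 61270.6 − 3240×23.8 = −15841.4; K_B = 0 − 3240×(0.162 + 0) = −524.88.
Balance: K_A = K_B − x×(3240 − 2710), so x = (K_B − K_A)/(3240 − 2710) = 15316.5/530 = 28.9 km.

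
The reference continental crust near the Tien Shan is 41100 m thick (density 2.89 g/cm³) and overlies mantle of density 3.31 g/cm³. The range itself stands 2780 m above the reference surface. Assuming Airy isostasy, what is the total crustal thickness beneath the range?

63000 m

Root depth r = h ρ_c / (ρ_m − ρ_c) = 2780 m × 2.89 / 0.42 = 19130 m.
Total thickness = T + h + r = 41100 m + 2780 m + 19130 m = 63000 m.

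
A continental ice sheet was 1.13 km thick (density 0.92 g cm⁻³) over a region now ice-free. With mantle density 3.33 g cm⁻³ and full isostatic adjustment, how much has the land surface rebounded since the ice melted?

Removing the load lets mantle flow back in; uplift u satisfies ρ_ice t = ρ_m u.
u = t ρ_ice/ρ_m = 1.13 km × 0.92/3.33 = 0.312 km.

0.312 km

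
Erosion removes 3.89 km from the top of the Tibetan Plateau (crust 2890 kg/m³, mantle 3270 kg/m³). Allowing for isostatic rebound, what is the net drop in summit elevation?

Rebound u = e ρ_c/ρ_m = 3.89 km × 2890/3270 = 3.438 km.
Net surface drop = e − u = 3.89 km − 3.438 km = e (ρ_m − ρ_c)/ρ_m = 0.452 km.

0.452 km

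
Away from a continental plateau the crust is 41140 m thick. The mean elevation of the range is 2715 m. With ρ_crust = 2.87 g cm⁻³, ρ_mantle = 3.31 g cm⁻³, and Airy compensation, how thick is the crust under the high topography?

Root depth r = h ρ_c / (ρ_m − ρ_c) = 2715 m × 2.87 / 0.44 = 17710 m.
Total thickness = T + h + r = 41140 m + 2715 m + 17710 m = 61600 m.

61600 m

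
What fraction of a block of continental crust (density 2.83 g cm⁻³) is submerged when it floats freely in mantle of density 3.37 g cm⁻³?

Submerged fraction = ρ_obj/ρ_fluid = 2.83/3.37 = 84%.

84%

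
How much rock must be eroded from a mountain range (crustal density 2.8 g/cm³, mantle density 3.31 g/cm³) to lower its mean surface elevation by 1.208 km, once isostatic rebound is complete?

7.84 km

Net drop Δ = e − u = e − e ρ_c/ρ_m = e (ρ_m − ρ_c)/ρ_m.
e = Δ ρ_m/(ρ_m − ρ_c) = 1.208 km × 3.31/0.51 = 7.84 km.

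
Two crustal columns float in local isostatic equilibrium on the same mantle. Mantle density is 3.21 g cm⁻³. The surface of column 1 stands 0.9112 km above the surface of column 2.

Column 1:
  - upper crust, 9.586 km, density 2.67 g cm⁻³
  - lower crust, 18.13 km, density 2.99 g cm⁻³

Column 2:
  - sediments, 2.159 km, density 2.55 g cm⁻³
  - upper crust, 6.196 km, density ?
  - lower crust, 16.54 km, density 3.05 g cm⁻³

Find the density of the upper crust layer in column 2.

2.86 g cm⁻³

Take the compensation level at the base of the deeper column (depth z_c below the surface of column 1) and equate Σ ρ_i t_i down to z_c; mantle fills any gap and the z_c terms cancel.
Column 1: 9.586×2.67 + 18.13×2.99 + (z_c − 27.716)×3.21
Column 2: 0.9112×0 + 2.159×2.55 + 6.196×ρ + 16.54×3.05 + (z_c − 0.9112 − 24.895)×3.21
The z_c×3.21 term appears on both sides and cancels. Collect the known terms of each column as K = Σ(ρt)_known − 3.21 × (depth of known layers): K_1 = 79.80332 − 3.21×27.716 = −9.16504; K_2 = 55.95245 − 3.21×(0.9112 + 24.895) = −26.885452.
Balance: K_1 = K_2 + 6.196×ρ, so ρ = (K_1 − K_2)/6.196 = 17.7204/6.196 = 2.86 g cm⁻³.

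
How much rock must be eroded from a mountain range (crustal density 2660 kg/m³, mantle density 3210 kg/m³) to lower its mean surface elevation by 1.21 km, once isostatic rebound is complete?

7.06 km

Net drop Δ = e − u = e − e ρ_c/ρ_m = e (ρ_m − ρ_c)/ρ_m.
e = Δ ρ_m/(ρ_m − ρ_c) = 1.21 km × 3210/550 = 7.06 km.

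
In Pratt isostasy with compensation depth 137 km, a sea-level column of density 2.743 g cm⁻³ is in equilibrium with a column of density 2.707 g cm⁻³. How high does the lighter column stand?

1.82 km

ρ_ref D = ρ (D + h) → h = D (ρ_ref − ρ)/ρ.
h = 137 km × (2.743 − 2.707)/2.707 = 1.82 km.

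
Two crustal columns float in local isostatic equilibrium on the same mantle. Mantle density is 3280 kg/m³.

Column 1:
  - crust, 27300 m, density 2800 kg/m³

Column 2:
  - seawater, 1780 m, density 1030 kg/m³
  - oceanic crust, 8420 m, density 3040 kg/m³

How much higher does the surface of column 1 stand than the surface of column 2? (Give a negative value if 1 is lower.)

For any compensation level in the mantle, the mantle terms cancel and isostasy reduces to e = (Σt_1 − Σt_2) − (Σ(ρt)_1 − Σ(ρt)_2) / ρ_m.
Σt_1 = 27300 m; Σt_2 = 10200 m; Σ(ρt)_1 = 76440000; Σ(ρt)_2 = 27430200 (in m·kg/m³).
e = (27300 − 10200) − (76440000 − 27430200) / 3280 = 2160 m.

2160 m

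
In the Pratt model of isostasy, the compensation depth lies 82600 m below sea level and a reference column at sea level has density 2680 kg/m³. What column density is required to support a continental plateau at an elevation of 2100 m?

Pratt balance: ρ_ref D = ρ (D + h).
ρ = ρ_ref D/(D + h) = 2680 × 82600 m/(82600 m + 2100 m) = 2610 kg/m³.

2610 kg/m³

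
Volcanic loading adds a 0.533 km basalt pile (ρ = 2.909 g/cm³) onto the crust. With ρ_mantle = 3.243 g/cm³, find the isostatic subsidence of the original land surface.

Subaerial loading: s = t ρ_load / ρ_m.
s = 0.533 km × 2.909/3.243 = 0.478 km.

0.478 km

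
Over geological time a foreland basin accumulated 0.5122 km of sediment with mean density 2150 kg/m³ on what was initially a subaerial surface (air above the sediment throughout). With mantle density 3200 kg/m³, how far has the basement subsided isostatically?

0.344 km

Subaerial load: s = t ρ_sed / ρ_m = 0.5122 km × 2150/3200 = 0.344 km.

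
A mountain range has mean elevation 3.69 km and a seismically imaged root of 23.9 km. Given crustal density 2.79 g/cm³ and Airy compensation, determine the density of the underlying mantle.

Airy balance: ρ_c h = (ρ_m − ρ_c) r → ρ_m = ρ_c (1 + h/r).
ρ_m = 2.79 × (1 + 3.69 km/23.9 km) = 3.22 g/cm³.

3.22 g/cm³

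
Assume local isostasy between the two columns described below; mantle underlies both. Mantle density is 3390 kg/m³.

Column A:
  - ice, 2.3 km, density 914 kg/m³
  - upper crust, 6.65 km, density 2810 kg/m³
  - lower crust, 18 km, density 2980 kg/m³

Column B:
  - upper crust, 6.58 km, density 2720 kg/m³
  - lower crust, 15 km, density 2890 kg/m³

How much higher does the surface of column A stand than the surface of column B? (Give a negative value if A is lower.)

For any compensation level in the mantle, the mantle terms cancel and isostasy reduces to e = (Σt_A − Σt_B) − (Σ(ρt)_A − Σ(ρt)_B) / ρ_m.
Σt_A = 26.95 km; Σt_B = 21.58 km; Σ(ρt)_A = 74428.7; Σ(ρt)_B = 61247.6 (in km·kg/m³).
e = (26.95 − 21.58) − (74428.7 − 61247.6) / 3390 = 1.48 km.

1.48 km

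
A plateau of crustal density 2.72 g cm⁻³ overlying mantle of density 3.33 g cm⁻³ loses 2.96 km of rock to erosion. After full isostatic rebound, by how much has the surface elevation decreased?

0.542 km

Rebound u = e ρ_c/ρ_m = 2.96 km × 2.72/3.33 = 2.418 km.
Net surface drop = e − u = 2.96 km − 2.418 km = e (ρ_m − ρ_c)/ρ_m = 0.542 km.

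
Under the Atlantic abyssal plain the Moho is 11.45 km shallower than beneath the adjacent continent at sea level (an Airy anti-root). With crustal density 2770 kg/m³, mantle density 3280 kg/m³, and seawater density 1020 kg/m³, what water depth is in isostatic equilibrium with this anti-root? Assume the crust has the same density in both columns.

3.34 km

Replacing a thickness d of crust by seawater at the top must be balanced by replacing crust with mantle at the base: d (ρ_c − ρ_w) = a (ρ_m − ρ_c).
d = a (ρ_m − ρ_c)/(ρ_c − ρ_w) = 11.45 km × 510/1750 = 3.34 km.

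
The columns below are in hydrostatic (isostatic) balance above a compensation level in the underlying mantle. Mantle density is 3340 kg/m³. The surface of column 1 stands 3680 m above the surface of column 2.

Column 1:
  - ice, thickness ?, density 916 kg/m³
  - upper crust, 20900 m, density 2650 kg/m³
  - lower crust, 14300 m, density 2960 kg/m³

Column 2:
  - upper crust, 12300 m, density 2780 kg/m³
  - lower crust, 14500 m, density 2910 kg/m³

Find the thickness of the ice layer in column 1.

Take the compensation level at the base of the deeper column (depth z_c below the surface of column 1) and equate Σ ρ_i t_i down to z_c; mantle fills any gap and the z_c terms cancel.
Column 1: x×916 + 20900×2650 + 14300×2960 + (z_c − 35200 − x)×3340
Column 2: 3680×0 + 12300×2780 + 14500×2910 + (z_c − 3680 − 26800)×3340
The z_c×3340 term appears on both sides and cancels. Collect the known terms of each column as K = Σ(ρt)_known − 3340 × (depth of known layers): K_1 = 97713000 − 3340×35200 = −19855000; K_2 = 76389000 − 3340×(3680 + 26800) = −25414200.
Balance: K_1 − x×(3340 − 916) = K_2, so x = (K_1 − K_2)/(3340 − 916) = 5559200/2424 = 2290 m.

2290 m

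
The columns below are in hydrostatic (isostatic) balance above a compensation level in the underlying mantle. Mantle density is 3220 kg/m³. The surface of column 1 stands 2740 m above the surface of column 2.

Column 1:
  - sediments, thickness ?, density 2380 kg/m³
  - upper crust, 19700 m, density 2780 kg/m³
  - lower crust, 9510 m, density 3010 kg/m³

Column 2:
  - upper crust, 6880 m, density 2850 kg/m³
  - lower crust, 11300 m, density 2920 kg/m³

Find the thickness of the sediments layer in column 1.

4870 m

Take the compensation level at the base of the deeper column (depth z_c below the surface of column 1) and equate Σ ρ_i t_i down to z_c; mantle fills any gap and the z_c terms cancel.
Column 1: x×2380 + 19700×2780 + 9510×3010 + (z_c − 29210 − x)×3220
Column 2: 2740×0 + 6880×2850 + 11300×2920 + (z_c − 2740 − 18180)×3220
The z_c×3220 term appears on both sides and cancels. Collect the known terms of each column as K = Σ(ρt)_known − 3220 × (depth of known layers): K_1 = 83391100 − 3220×29210 = −10665100; K_2 = 52604000 − 3220×(2740 + 18180) = −14758400.
Balance: K_1 − x×(3220 − 2380) = K_2, so x = (K_1 − K_2)/(3220 − 2380) = 4093300/840 = 4870 m.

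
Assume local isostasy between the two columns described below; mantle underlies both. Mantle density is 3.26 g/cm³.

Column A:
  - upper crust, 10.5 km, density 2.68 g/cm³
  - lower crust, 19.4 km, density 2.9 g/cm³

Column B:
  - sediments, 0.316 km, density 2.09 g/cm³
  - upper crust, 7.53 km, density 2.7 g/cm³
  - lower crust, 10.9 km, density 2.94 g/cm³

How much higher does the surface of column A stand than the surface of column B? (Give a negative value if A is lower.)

For any compensation level in the mantle, the mantle terms cancel and isostasy reduces to e = (Σt_A − Σt_B) − (Σ(ρt)_A − Σ(ρt)_B) / ρ_m.
Σt_A = 29.9 km; Σt_B = 18.746 km; Σ(ρt)_A = 84.4; Σ(ρt)_B = 53.03744 (in km·g/cm³).
e = (29.9 − 18.746) − (84.4 − 53.03744) / 3.26 = 1.53 km.

1.53 km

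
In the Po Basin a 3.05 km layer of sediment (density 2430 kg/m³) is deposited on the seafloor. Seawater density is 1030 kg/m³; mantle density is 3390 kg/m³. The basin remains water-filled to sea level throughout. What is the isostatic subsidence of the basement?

1.81 km

Submarine loading: the sediment displaces seawater, and the subsidence is in turn flooded, so s (ρ_m − ρ_w) = t (ρ_sed − ρ_w).
s = 3.05 km × (2430 − 1030) / (3390 − 1030) = 1.81 km.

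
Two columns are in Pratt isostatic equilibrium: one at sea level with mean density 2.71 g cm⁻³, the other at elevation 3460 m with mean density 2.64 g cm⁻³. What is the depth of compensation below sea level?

ρ_ref D = ρ (D + h) → D (ρ_ref − ρ) = ρ h.
D = ρ h/(ρ_ref − ρ) = 2.64 × 3460 m/(2.71 − 2.64) = 130000 m.

130000 m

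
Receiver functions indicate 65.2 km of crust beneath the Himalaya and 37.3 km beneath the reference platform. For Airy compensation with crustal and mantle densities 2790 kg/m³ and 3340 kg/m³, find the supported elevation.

Excess crust Δ = 65.2 km − 37.3 km = 27.9 km, split between elevation h and root r with h + r = Δ.
Airy balance ρ_c h = (ρ_m − ρ_c) r gives r = h ρ_c/(ρ_m − ρ_c), so h (1 + ρ_c/(ρ_m − ρ_c)) = Δ, i.e. h = Δ (ρ_m − ρ_c)/ρ_m.
h = 27.9 km × 550/3340 = 4.59 km.

4.59 km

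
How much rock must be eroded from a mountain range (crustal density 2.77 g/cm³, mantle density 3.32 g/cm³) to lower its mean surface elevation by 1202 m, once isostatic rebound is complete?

7260 m

Net drop Δ = e − u = e − e ρ_c/ρ_m = e (ρ_m − ρ_c)/ρ_m.
e = Δ ρ_m/(ρ_m − ρ_c) = 1202 m × 3.32/0.55 = 7260 m.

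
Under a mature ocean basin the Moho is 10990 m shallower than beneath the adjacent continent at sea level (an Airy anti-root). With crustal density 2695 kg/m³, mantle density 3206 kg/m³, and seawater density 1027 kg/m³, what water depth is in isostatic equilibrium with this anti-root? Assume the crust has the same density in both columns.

Replacing a thickness d of crust by seawater at the top must be balanced by replacing crust with mantle at the base: d (ρ_c − ρ_w) = a (ρ_m − ρ_c).
d = a (ρ_m − ρ_c)/(ρ_c − ρ_w) = 10990 m × 511/1668 = 3370 m.

3370 m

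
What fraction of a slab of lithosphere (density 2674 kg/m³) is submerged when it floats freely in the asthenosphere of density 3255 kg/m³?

Submerged fraction = ρ_obj/ρ_fluid = 2674/3255 = 82.2%.

82.2%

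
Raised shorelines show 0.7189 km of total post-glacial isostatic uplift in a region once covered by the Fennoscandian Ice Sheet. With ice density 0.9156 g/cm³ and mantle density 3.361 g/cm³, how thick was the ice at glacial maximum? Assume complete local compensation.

2.64 km

u = t ρ_ice/ρ_m → t = u ρ_m/ρ_ice = 0.7189 km × 3.361/0.9156 = 2.64 km.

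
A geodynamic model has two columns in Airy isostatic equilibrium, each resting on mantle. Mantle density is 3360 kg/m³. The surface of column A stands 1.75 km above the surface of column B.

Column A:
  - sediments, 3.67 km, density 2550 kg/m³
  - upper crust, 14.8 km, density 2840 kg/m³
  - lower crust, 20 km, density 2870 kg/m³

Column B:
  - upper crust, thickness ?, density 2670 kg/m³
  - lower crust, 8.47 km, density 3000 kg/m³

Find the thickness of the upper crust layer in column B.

Take the compensation level at the base of the deeper column (depth z_c below the surface of column A) and equate Σ ρ_i t_i down to z_c; mantle fills any gap and the z_c terms cancel.
Column A: 3.67×2550 + 14.8×2840 + 20×2870 + (z_c − 38.47)×3360
Column B: 1.75×0 + x×2670 + 8.47×3000 + (z_c − 1.75 − 8.47 − x)×3360
The z_c×3360 term appears on both sides and cancels. Collect the known terms of each column as K = Σ(ρt)_known − 3360 × (depth of known layers): K_A = 108790.5 − 3360×38.47 = −20468.7; K_B = 25410 − 3360×(1.75 + 8.47) = −8929.2.
Balance: K_A = K_B − x×(3360 − 2670), so x = (K_B − K_A)/(3360 − 2670) = 11539.5/690 = 16.7 km.

16.7 km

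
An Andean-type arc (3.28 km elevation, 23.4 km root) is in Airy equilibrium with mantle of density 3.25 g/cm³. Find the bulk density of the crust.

ρ_c h = (ρ_m − ρ_c) r → ρ_c (h + r) = ρ_m r → ρ_c = ρ_m r / (h + r).
ρ_c = 3.25 × 23.4 km / (3.28 km + 23.4 km) = 2.85 g/cm³.

2.85 g/cm³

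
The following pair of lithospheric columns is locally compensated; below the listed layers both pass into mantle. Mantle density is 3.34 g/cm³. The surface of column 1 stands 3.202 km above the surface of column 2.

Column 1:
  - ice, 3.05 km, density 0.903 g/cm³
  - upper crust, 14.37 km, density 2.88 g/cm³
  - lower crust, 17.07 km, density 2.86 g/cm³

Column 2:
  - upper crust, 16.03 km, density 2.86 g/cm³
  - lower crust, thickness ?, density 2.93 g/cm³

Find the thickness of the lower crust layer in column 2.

Take the compensation level at the base of the deeper column (depth z_c below the surface of column 1) and equate Σ ρ_i t_i down to z_c; mantle fills any gap and the z_c terms cancel.
Column 1: 3.05×0.903 + 14.37×2.88 + 17.07×2.86 + (z_c − 34.49)×3.34
Column 2: 3.202×0 + 16.03×2.86 + x×2.93 + (z_c − 3.202 − 16.03 − x)×3.34
The z_c×3.34 term appears on both sides and cancels. Collect the known terms of each column as K = Σ(ρt)_known − 3.34 × (depth of known layers): K_1 = 92.95995 − 3.34×34.49 = −22.23665; K_2 = 45.8458 − 3.34×(3.202 + 16.03) = −18.38908.
Balance: K_1 = K_2 − x×(3.34 − 2.93), so x = (K_2 − K_1)/(3.34 − 2.93) = 3.84757/0.41 = 9.38 km.

9.38 km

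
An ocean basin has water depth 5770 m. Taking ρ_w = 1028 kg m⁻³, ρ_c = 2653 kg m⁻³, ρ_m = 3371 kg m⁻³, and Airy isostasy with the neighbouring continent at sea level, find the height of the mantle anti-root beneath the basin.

13100 m

For local isostatic compensation: replacing crust with seawater at the top is compensated by replacing crust with mantle at the base: d (ρ_c − ρ_w) = a (ρ_m − ρ_c).
a = d (ρ_c − ρ_w)/(ρ_m − ρ_c) = 5770 m × 1625/718 = 13100 m.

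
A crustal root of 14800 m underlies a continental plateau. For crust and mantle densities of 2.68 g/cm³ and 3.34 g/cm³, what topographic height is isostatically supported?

3640 m

For local isostatic compensation: ρ_c h = (ρ_m − ρ_c) r.
h = r (ρ_m − ρ_c) / ρ_c = 14800 m × (3.34 − 2.68) / 2.68 = 3640 m.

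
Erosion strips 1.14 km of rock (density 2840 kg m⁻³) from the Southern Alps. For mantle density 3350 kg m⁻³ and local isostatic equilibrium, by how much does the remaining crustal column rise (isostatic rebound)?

0.966 km

Unloading: uplift u = e ρ_c/ρ_m = 1.14 km × 2840/3350 = 0.966 km.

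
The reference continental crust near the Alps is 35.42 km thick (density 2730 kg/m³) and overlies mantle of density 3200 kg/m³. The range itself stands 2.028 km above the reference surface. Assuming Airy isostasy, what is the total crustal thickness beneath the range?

49.2 km

Root depth r = h ρ_c / (ρ_m − ρ_c) = 2.028 km × 2730 / 470 = 11.78 km.
Total thickness = T + h + r = 35.42 km + 2.028 km + 11.78 km = 49.2 km.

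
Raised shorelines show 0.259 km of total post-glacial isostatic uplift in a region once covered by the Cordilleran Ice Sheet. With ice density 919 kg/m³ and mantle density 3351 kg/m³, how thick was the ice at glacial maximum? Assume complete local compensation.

0.944 km

u = t ρ_ice/ρ_m → t = u ρ_m/ρ_ice = 0.259 km × 3351/919 = 0.944 km.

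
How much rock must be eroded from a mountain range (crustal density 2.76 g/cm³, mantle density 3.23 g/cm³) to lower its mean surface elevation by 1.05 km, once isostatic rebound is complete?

Net drop Δ = e − u = e − e ρ_c/ρ_m = e (ρ_m − ρ_c)/ρ_m.
e = Δ ρ_m/(ρ_m − ρ_c) = 1.05 km × 3.23/0.47 = 7.22 km.

7.22 km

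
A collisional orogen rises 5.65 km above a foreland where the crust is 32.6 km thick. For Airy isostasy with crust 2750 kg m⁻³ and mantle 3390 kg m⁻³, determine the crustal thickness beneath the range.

62.5 km

Root depth r = h ρ_c / (ρ_m − ρ_c) = 5.65 km × 2750 / 640 = 24.28 km.
Total thickness = T + h + r = 32.6 km + 5.65 km + 24.28 km = 62.5 km.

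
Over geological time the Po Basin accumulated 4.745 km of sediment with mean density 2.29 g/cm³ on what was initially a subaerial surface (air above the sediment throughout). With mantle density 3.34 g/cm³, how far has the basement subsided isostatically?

Subaerial load: s = t ρ_sed / ρ_m = 4.745 km × 2.29/3.34 = 3.25 km.

3.25 km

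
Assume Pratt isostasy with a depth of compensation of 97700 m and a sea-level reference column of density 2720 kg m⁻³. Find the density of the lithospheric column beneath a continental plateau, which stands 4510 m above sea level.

2600 kg m⁻³

Pratt balance: ρ_ref D = ρ (D + h).
ρ = ρ_ref D/(D + h) = 2720 × 97700 m/(97700 m + 4510 m) = 2600 kg m⁻³.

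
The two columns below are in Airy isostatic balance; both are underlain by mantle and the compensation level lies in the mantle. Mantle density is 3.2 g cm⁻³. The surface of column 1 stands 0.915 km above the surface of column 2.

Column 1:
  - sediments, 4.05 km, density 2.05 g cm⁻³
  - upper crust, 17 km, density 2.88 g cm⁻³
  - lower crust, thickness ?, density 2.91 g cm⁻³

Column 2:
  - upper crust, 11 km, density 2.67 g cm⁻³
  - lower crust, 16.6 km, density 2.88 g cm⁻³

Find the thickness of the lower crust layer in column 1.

Take the compensation level at the base of the deeper column (depth z_c below the surface of column 1) and equate Σ ρ_i t_i down to z_c; mantle fills any gap and the z_c terms cancel.
Column 1: 4.05×2.05 + 17×2.88 + x×2.91 + (z_c − 21.05 − x)×3.2
Column 2: 0.915×0 + 11×2.67 + 16.6×2.88 + (z_c − 0.915 − 27.6)×3.2
The z_c×3.2 term appears on both sides and cancels. Collect the known terms of each column as K = Σ(ρt)_known − 3.2 × (depth of known layers): K_1 = 57.2625 − 3.2×21.05 = −10.0975; K_2 = 77.178 − 3.2×(0.915 + 27.6) = −14.07.
Balance: K_1 − x×(3.2 − 2.91) = K_2, so x = (K_1 − K_2)/(3.2 − 2.91) = 3.9725/0.29 = 13.7 km.

13.7 km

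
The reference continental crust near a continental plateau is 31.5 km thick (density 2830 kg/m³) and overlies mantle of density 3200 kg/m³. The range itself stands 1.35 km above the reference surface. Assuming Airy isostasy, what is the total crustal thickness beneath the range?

Root depth r = h ρ_c / (ρ_m − ρ_c) = 1.35 km × 2830 / 370 = 10.33 km.
Total thickness = T + h + r = 31.5 km + 1.35 km + 10.33 km = 43.2 km.

43.2 km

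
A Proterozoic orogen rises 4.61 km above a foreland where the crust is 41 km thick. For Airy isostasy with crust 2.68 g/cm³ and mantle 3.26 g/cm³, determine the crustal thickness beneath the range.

66.9 km

Root depth r = h ρ_c / (ρ_m − ρ_c) = 4.61 km × 2.68 / 0.58 = 21.3 km.
Total thickness = T + h + r = 41 km + 4.61 km + 21.3 km = 66.9 km.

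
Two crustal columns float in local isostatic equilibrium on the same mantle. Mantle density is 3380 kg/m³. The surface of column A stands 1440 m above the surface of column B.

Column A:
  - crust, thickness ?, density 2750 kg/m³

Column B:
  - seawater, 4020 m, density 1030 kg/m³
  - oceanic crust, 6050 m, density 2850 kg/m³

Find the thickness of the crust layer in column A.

27800 m

Take the compensation level at the base of the deeper column (depth z_c below the surface of column A) and equate Σ ρ_i t_i down to z_c; mantle fills any gap and the z_c terms cancel.
Column A: x×2750 + (z_c − 0 − x)×3380
Column B: 1440×0 + 4020×1030 + 6050×2850 + (z_c − 1440 − 10070)×3380
The z_c×3380 term appears on both sides and cancels. Collect the known terms of each column as K = Σ(ρt)_known − 3380 × (depth of known layers): K_A = 0 − 3380×0 = 0; K_B = 21383100 − 3380×(1440 + 10070) = −17520700.
Balance: K_A − x×(3380 − 2750) = K_B, so x = (K_A − K_B)/(3380 − 2750) = 17520700/630 = 27800 m.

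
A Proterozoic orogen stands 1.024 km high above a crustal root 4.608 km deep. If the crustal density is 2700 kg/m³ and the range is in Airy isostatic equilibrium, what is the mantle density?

Airy balance: ρ_c h = (ρ_m − ρ_c) r → ρ_m = ρ_c (1 + h/r).
ρ_m = 2700 × (1 + 1.024 km/4.608 km) = 3300 kg/m³.

3300 kg/m³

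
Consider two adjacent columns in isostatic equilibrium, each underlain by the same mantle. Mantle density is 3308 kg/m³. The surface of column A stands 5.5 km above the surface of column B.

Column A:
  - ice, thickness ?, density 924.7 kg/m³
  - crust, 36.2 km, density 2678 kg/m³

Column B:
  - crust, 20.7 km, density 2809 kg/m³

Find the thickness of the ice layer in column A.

Take the compensation level at the base of the deeper column (depth z_c below the surface of column A) and equate Σ ρ_i t_i down to z_c; mantle fills any gap and the z_c terms cancel.
Column A: x×924.7 + 36.2×2678 + (z_c − 36.2 − x)×3308
Column B: 5.5×0 + 20.7×2809 + (z_c − 5.5 − 20.7)×3308
The z_c×3308 term appears on both sides and cancels. Collect the known terms of each column as K = Σ(ρt)_known − 3308 × (depth of known layers): K_A = 96943.6 − 3308×36.2 = −22806; K_B = 58146.3 − 3308×(5.5 + 20.7) = −28523.3.
Balance: K_A − x×(3308 − 924.7) = K_B, so x = (K_A − K_B)/(3308 − 924.7) = 5717.3/2383.3 = 2.4 km.

2.4 km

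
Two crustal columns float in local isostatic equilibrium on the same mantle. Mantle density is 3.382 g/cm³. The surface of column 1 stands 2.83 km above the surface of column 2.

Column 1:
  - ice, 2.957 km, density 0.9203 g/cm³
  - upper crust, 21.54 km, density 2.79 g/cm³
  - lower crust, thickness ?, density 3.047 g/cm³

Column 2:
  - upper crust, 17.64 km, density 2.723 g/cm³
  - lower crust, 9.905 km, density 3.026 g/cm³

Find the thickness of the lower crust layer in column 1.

Take the compensation level at the base of the deeper column (depth z_c below the surface of column 1) and equate Σ ρ_i t_i down to z_c; mantle fills any gap and the z_c terms cancel.
Column 1: 2.957×0.9203 + 21.54×2.79 + x×3.047 + (z_c − 24.497 − x)×3.382
Column 2: 2.83×0 + 17.64×2.723 + 9.905×3.026 + (z_c − 2.83 − 27.545)×3.382
The z_c×3.382 term appears on both sides and cancels. Collect the known terms of each column as K = Σ(ρt)_known − 3.382 × (depth of known layers): K_1 = 62.8179271 − 3.382×24.497 = −20.0309269; K_2 = 78.00625 − 3.382×(2.83 + 27.545) = −24.722.
Balance: K_1 − x×(3.382 − 3.047) = K_2, so x = (K_1 − K_2)/(3.382 − 3.047) = 4.69107/0.335 = 14 km.

14 km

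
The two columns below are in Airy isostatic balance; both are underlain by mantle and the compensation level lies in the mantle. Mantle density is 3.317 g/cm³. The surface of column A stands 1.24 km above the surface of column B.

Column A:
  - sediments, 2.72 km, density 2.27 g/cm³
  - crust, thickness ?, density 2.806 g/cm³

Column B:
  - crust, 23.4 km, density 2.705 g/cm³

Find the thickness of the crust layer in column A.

30.5 km

Take the compensation level at the base of the deeper column (depth z_c below the surface of column A) and equate Σ ρ_i t_i down to z_c; mantle fills any gap and the z_c terms cancel.
Column A: 2.72×2.27 + x×2.806 + (z_c − 2.72 − x)×3.317
Column B: 1.24×0 + 23.4×2.705 + (z_c − 1.24 − 23.4)×3.317
The z_c×3.317 term appears on both sides and cancels. Collect the known terms of each column as K = Σ(ρt)_known − 3.317 × (depth of known layers): K_A = 6.1744 − 3.317×2.72 = −2.84784; K_B = 63.297 − 3.317×(1.24 + 23.4) = −18.43388.
Balance: K_A − x×(3.317 − 2.806) = K_B, so x = (K_A − K_B)/(3.317 − 2.806) = 15.586/0.511 = 30.5 km.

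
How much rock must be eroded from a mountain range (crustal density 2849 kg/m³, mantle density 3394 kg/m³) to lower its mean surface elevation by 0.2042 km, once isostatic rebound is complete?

1.27 km

Net drop Δ = e − u = e − e ρ_c/ρ_m = e (ρ_m − ρ_c)/ρ_m.
e = Δ ρ_m/(ρ_m − ρ_c) = 0.2042 km × 3394/545 = 1.27 km.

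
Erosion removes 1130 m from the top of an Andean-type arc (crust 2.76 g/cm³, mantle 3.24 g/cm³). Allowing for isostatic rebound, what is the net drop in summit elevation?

167 m

Rebound u = e ρ_c/ρ_m = 1130 m × 2.76/3.24 = 962.6 m.
Net surface drop = e − u = 1130 m − 962.6 m = e (ρ_m − ρ_c)/ρ_m = 167 m.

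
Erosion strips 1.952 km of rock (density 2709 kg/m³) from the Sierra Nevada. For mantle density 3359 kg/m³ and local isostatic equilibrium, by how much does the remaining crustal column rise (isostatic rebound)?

Unloading: uplift u = e ρ_c/ρ_m = 1.952 km × 2709/3359 = 1.57 km.

1.57 km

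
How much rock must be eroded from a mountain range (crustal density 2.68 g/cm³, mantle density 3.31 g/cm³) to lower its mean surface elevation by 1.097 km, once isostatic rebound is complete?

5.76 km

Net drop Δ = e − u = e − e ρ_c/ρ_m = e (ρ_m − ρ_c)/ρ_m.
e = Δ ρ_m/(ρ_m − ρ_c) = 1.097 km × 3.31/0.63 = 5.76 km.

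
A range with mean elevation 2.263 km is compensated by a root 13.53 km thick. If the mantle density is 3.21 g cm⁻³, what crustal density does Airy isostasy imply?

2.75 g cm⁻³

ρ_c h = (ρ_m − ρ_c) r → ρ_c (h + r) = ρ_m r → ρ_c = ρ_m r / (h + r).
ρ_c = 3.21 × 13.53 km / (2.263 km + 13.53 km) = 2.75 g cm⁻³.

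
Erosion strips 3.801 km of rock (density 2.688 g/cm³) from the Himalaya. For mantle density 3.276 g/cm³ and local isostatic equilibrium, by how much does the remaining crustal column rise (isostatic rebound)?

3.12 km

Unloading: uplift u = e ρ_c/ρ_m = 3.801 km × 2.688/3.276 = 3.12 km.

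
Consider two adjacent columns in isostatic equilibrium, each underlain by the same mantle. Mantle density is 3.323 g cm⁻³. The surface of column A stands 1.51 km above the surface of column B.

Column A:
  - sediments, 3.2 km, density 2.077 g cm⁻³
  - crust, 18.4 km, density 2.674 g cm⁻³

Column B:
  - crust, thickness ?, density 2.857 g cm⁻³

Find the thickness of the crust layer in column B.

23.4 km

Take the compensation level at the base of the deeper column (depth z_c below the surface of column A) and equate Σ ρ_i t_i down to z_c; mantle fills any gap and the z_c terms cancel.
Column A: 3.2×2.077 + 18.4×2.674 + (z_c − 21.6)×3.323
Column B: 1.51×0 + x×2.857 + (z_c − 1.51 − 0 − x)×3.323
The z_c×3.323 term appears on both sides and cancels. Collect the known terms of each column as K = Σ(ρt)_known − 3.323 × (depth of known layers): K_A = 55.848 − 3.323×21.6 = −15.9288; K_B = 0 − 3.323×(1.51 + 0) = −5.01773.
Balance: K_A = K_B − x×(3.323 − 2.857), so x = (K_B − K_A)/(3.323 − 2.857) = 10.9111/0.466 = 23.4 km.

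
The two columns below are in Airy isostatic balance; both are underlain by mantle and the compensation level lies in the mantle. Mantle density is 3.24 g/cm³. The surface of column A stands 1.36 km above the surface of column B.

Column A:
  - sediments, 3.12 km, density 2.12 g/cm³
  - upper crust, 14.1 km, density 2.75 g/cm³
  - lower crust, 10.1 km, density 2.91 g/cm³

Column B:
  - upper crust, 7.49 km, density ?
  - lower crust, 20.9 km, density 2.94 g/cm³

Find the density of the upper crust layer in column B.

Take the compensation level at the base of the deeper column (depth z_c below the surface of column A) and equate Σ ρ_i t_i down to z_c; mantle fills any gap and the z_c terms cancel.
Column A: 3.12×2.12 + 14.1×2.75 + 10.1×2.91 + (z_c − 27.32)×3.24
Column B: 1.36×0 + 7.49×ρ + 20.9×2.94 + (z_c − 1.36 − 28.39)×3.24
The z_c×3.24 term appears on both sides and cancels. Collect the known terms of each column as K = Σ(ρt)_known − 3.24 × (depth of known layers): K_A = 74.7804 − 3.24×27.32 = −13.7364; K_B = 61.446 − 3.24×(1.36 + 28.39) = −34.944.
Balance: K_A = K_B + 7.49×ρ, so ρ = (K_A − K_B)/7.49 = 21.2076/7.49 = 2.83 g/cm³.

2.83 g/cm³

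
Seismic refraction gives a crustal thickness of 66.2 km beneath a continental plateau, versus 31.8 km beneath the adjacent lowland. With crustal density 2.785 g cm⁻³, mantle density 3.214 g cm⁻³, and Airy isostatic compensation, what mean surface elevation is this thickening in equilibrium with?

4.59 km

Excess crust Δ = 66.2 km − 31.8 km = 34.4 km, split between elevation h and root r with h + r = Δ.
Airy balance ρ_c h = (ρ_m − ρ_c) r gives r = h ρ_c/(ρ_m − ρ_c), so h (1 + ρ_c/(ρ_m − ρ_c)) = Δ, i.e. h = Δ (ρ_m − ρ_c)/ρ_m.
h = 34.4 km × 0.429/3.214 = 4.59 km.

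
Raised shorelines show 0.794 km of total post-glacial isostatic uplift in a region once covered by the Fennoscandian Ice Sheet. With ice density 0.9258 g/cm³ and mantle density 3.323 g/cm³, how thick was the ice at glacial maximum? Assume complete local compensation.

2.85 km

u = t ρ_ice/ρ_m → t = u ρ_m/ρ_ice = 0.794 km × 3.323/0.9258 = 2.85 km.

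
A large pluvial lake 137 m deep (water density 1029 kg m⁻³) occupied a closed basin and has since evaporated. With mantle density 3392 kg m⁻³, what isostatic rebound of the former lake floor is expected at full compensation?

u = d ρ_w/ρ_m = 137 m × 1029/3392 = 41.6 m.

41.6 m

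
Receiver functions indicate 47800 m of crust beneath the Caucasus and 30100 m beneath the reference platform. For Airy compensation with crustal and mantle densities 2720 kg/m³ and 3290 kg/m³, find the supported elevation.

Excess crust Δ = 47800 m − 30100 m = 17700 m, split between elevation h and root r with h + r = Δ.
Airy balance ρ_c h = (ρ_m − ρ_c) r gives r = h ρ_c/(ρ_m − ρ_c), so h (1 + ρ_c/(ρ_m − ρ_c)) = Δ, i.e. h = Δ (ρ_m − ρ_c)/ρ_m.
h = 17700 m × 570/3290 = 3070 m.

3070 m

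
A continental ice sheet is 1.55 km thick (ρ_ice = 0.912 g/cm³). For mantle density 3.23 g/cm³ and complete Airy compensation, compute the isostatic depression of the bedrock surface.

0.438 km

Equating mass per unit area of the two columns: the ice load ρ_ice t is balanced by mantle displaced below, ρ_m s.
s = t ρ_ice / ρ_m = 1.55 km × 0.912/3.23 = 0.438 km.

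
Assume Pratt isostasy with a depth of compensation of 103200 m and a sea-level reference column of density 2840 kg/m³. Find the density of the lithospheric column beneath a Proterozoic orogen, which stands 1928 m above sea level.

Pratt balance: ρ_ref D = ρ (D + h).
ρ = ρ_ref D/(D + h) = 2840 × 103200 m/(103200 m + 1928 m) = 2790 kg/m³.

2790 kg/m³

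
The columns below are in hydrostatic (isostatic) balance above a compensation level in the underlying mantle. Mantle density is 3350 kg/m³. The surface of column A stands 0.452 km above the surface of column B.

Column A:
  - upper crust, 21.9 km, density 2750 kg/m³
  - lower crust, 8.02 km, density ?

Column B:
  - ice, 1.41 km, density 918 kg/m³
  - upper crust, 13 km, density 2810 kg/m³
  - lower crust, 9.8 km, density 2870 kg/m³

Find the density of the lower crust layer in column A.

2910 kg/m³

Take the compensation level at the base of the deeper column (depth z_c below the surface of column A) and equate Σ ρ_i t_i down to z_c; mantle fills any gap and the z_c terms cancel.
Column A: 21.9×2750 + 8.02×ρ + (z_c − 29.92)×3350
Column B: 0.452×0 + 1.41×918 + 13×2810 + 9.8×2870 + (z_c − 0.452 − 24.21)×3350
The z_c×3350 term appears on both sides and cancels. Collect the known terms of each column as K = Σ(ρt)_known − 3350 × (depth of known layers): K_A = 60225 − 3350×29.92 = −40007; K_B = 65950.38 − 3350×(0.452 + 24.21) = −16667.32.
Balance: K_A + 8.02×ρ = K_B, so ρ = (K_B − K_A)/8.02 = 23339.7/8.02 = 2910 kg/m³.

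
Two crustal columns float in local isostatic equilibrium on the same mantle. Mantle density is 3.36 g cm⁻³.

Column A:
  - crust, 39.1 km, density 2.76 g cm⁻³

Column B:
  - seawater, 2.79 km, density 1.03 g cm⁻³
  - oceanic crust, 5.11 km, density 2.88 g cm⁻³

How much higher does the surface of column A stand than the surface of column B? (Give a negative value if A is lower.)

For any compensation level in the mantle, the mantle terms cancel and isostasy reduces to e = (Σt_A − Σt_B) − (Σ(ρt)_A − Σ(ρt)_B) / ρ_m.
Σt_A = 39.1 km; Σt_B = 7.9 km; Σ(ρt)_A = 107.916; Σ(ρt)_B = 17.5905 (in km·g cm⁻³).
e = (39.1 − 7.9) − (107.916 − 17.5905) / 3.36 = 4.32 km.

4.32 km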